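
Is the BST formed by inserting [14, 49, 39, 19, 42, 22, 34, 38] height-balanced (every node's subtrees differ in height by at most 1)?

Tree (level-order array): [14, None, 49, 39, None, 19, 42, None, 22, None, None, None, 34, None, 38]
Definition: a tree is height-balanced if, at every node, |h(left) - h(right)| <= 1 (empty subtree has height -1).
Bottom-up per-node check:
  node 38: h_left=-1, h_right=-1, diff=0 [OK], height=0
  node 34: h_left=-1, h_right=0, diff=1 [OK], height=1
  node 22: h_left=-1, h_right=1, diff=2 [FAIL (|-1-1|=2 > 1)], height=2
  node 19: h_left=-1, h_right=2, diff=3 [FAIL (|-1-2|=3 > 1)], height=3
  node 42: h_left=-1, h_right=-1, diff=0 [OK], height=0
  node 39: h_left=3, h_right=0, diff=3 [FAIL (|3-0|=3 > 1)], height=4
  node 49: h_left=4, h_right=-1, diff=5 [FAIL (|4--1|=5 > 1)], height=5
  node 14: h_left=-1, h_right=5, diff=6 [FAIL (|-1-5|=6 > 1)], height=6
Node 22 violates the condition: |-1 - 1| = 2 > 1.
Result: Not balanced


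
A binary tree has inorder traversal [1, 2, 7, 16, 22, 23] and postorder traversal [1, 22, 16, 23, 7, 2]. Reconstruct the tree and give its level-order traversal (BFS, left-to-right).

Inorder:   [1, 2, 7, 16, 22, 23]
Postorder: [1, 22, 16, 23, 7, 2]
Algorithm: postorder visits root last, so walk postorder right-to-left;
each value is the root of the current inorder slice — split it at that
value, recurse on the right subtree first, then the left.
Recursive splits:
  root=2; inorder splits into left=[1], right=[7, 16, 22, 23]
  root=7; inorder splits into left=[], right=[16, 22, 23]
  root=23; inorder splits into left=[16, 22], right=[]
  root=16; inorder splits into left=[], right=[22]
  root=22; inorder splits into left=[], right=[]
  root=1; inorder splits into left=[], right=[]
Reconstructed level-order: [2, 1, 7, 23, 16, 22]


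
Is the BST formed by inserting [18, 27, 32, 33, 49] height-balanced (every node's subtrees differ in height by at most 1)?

Tree (level-order array): [18, None, 27, None, 32, None, 33, None, 49]
Definition: a tree is height-balanced if, at every node, |h(left) - h(right)| <= 1 (empty subtree has height -1).
Bottom-up per-node check:
  node 49: h_left=-1, h_right=-1, diff=0 [OK], height=0
  node 33: h_left=-1, h_right=0, diff=1 [OK], height=1
  node 32: h_left=-1, h_right=1, diff=2 [FAIL (|-1-1|=2 > 1)], height=2
  node 27: h_left=-1, h_right=2, diff=3 [FAIL (|-1-2|=3 > 1)], height=3
  node 18: h_left=-1, h_right=3, diff=4 [FAIL (|-1-3|=4 > 1)], height=4
Node 32 violates the condition: |-1 - 1| = 2 > 1.
Result: Not balanced


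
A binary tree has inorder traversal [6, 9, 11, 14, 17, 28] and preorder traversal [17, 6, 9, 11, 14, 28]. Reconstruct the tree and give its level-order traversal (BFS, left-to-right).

Inorder:  [6, 9, 11, 14, 17, 28]
Preorder: [17, 6, 9, 11, 14, 28]
Algorithm: preorder visits root first, so consume preorder in order;
for each root, split the current inorder slice at that value into
left-subtree inorder and right-subtree inorder, then recurse.
Recursive splits:
  root=17; inorder splits into left=[6, 9, 11, 14], right=[28]
  root=6; inorder splits into left=[], right=[9, 11, 14]
  root=9; inorder splits into left=[], right=[11, 14]
  root=11; inorder splits into left=[], right=[14]
  root=14; inorder splits into left=[], right=[]
  root=28; inorder splits into left=[], right=[]
Reconstructed level-order: [17, 6, 28, 9, 11, 14]


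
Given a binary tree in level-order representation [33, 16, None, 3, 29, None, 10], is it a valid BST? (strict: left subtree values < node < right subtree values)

Level-order array: [33, 16, None, 3, 29, None, 10]
Validate using subtree bounds (lo, hi): at each node, require lo < value < hi,
then recurse left with hi=value and right with lo=value.
Preorder trace (stopping at first violation):
  at node 33 with bounds (-inf, +inf): OK
  at node 16 with bounds (-inf, 33): OK
  at node 3 with bounds (-inf, 16): OK
  at node 10 with bounds (3, 16): OK
  at node 29 with bounds (16, 33): OK
No violation found at any node.
Result: Valid BST


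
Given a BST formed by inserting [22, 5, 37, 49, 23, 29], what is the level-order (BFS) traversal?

Tree insertion order: [22, 5, 37, 49, 23, 29]
Tree (level-order array): [22, 5, 37, None, None, 23, 49, None, 29]
BFS from the root, enqueuing left then right child of each popped node:
  queue [22] -> pop 22, enqueue [5, 37], visited so far: [22]
  queue [5, 37] -> pop 5, enqueue [none], visited so far: [22, 5]
  queue [37] -> pop 37, enqueue [23, 49], visited so far: [22, 5, 37]
  queue [23, 49] -> pop 23, enqueue [29], visited so far: [22, 5, 37, 23]
  queue [49, 29] -> pop 49, enqueue [none], visited so far: [22, 5, 37, 23, 49]
  queue [29] -> pop 29, enqueue [none], visited so far: [22, 5, 37, 23, 49, 29]
Result: [22, 5, 37, 23, 49, 29]


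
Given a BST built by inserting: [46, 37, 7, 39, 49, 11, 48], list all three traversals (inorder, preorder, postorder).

Tree insertion order: [46, 37, 7, 39, 49, 11, 48]
Tree (level-order array): [46, 37, 49, 7, 39, 48, None, None, 11]
Inorder (L, root, R): [7, 11, 37, 39, 46, 48, 49]
Preorder (root, L, R): [46, 37, 7, 11, 39, 49, 48]
Postorder (L, R, root): [11, 7, 39, 37, 48, 49, 46]


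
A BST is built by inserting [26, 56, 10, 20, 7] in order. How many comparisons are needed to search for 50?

Search path for 50: 26 -> 56
Found: False
Comparisons: 2


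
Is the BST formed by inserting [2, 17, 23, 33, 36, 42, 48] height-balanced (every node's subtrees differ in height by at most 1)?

Tree (level-order array): [2, None, 17, None, 23, None, 33, None, 36, None, 42, None, 48]
Definition: a tree is height-balanced if, at every node, |h(left) - h(right)| <= 1 (empty subtree has height -1).
Bottom-up per-node check:
  node 48: h_left=-1, h_right=-1, diff=0 [OK], height=0
  node 42: h_left=-1, h_right=0, diff=1 [OK], height=1
  node 36: h_left=-1, h_right=1, diff=2 [FAIL (|-1-1|=2 > 1)], height=2
  node 33: h_left=-1, h_right=2, diff=3 [FAIL (|-1-2|=3 > 1)], height=3
  node 23: h_left=-1, h_right=3, diff=4 [FAIL (|-1-3|=4 > 1)], height=4
  node 17: h_left=-1, h_right=4, diff=5 [FAIL (|-1-4|=5 > 1)], height=5
  node 2: h_left=-1, h_right=5, diff=6 [FAIL (|-1-5|=6 > 1)], height=6
Node 36 violates the condition: |-1 - 1| = 2 > 1.
Result: Not balanced


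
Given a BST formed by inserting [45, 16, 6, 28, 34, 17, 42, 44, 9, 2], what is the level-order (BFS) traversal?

Tree insertion order: [45, 16, 6, 28, 34, 17, 42, 44, 9, 2]
Tree (level-order array): [45, 16, None, 6, 28, 2, 9, 17, 34, None, None, None, None, None, None, None, 42, None, 44]
BFS from the root, enqueuing left then right child of each popped node:
  queue [45] -> pop 45, enqueue [16], visited so far: [45]
  queue [16] -> pop 16, enqueue [6, 28], visited so far: [45, 16]
  queue [6, 28] -> pop 6, enqueue [2, 9], visited so far: [45, 16, 6]
  queue [28, 2, 9] -> pop 28, enqueue [17, 34], visited so far: [45, 16, 6, 28]
  queue [2, 9, 17, 34] -> pop 2, enqueue [none], visited so far: [45, 16, 6, 28, 2]
  queue [9, 17, 34] -> pop 9, enqueue [none], visited so far: [45, 16, 6, 28, 2, 9]
  queue [17, 34] -> pop 17, enqueue [none], visited so far: [45, 16, 6, 28, 2, 9, 17]
  queue [34] -> pop 34, enqueue [42], visited so far: [45, 16, 6, 28, 2, 9, 17, 34]
  queue [42] -> pop 42, enqueue [44], visited so far: [45, 16, 6, 28, 2, 9, 17, 34, 42]
  queue [44] -> pop 44, enqueue [none], visited so far: [45, 16, 6, 28, 2, 9, 17, 34, 42, 44]
Result: [45, 16, 6, 28, 2, 9, 17, 34, 42, 44]


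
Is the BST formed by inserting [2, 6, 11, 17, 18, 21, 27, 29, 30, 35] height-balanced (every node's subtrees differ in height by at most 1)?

Tree (level-order array): [2, None, 6, None, 11, None, 17, None, 18, None, 21, None, 27, None, 29, None, 30, None, 35]
Definition: a tree is height-balanced if, at every node, |h(left) - h(right)| <= 1 (empty subtree has height -1).
Bottom-up per-node check:
  node 35: h_left=-1, h_right=-1, diff=0 [OK], height=0
  node 30: h_left=-1, h_right=0, diff=1 [OK], height=1
  node 29: h_left=-1, h_right=1, diff=2 [FAIL (|-1-1|=2 > 1)], height=2
  node 27: h_left=-1, h_right=2, diff=3 [FAIL (|-1-2|=3 > 1)], height=3
  node 21: h_left=-1, h_right=3, diff=4 [FAIL (|-1-3|=4 > 1)], height=4
  node 18: h_left=-1, h_right=4, diff=5 [FAIL (|-1-4|=5 > 1)], height=5
  node 17: h_left=-1, h_right=5, diff=6 [FAIL (|-1-5|=6 > 1)], height=6
  node 11: h_left=-1, h_right=6, diff=7 [FAIL (|-1-6|=7 > 1)], height=7
  node 6: h_left=-1, h_right=7, diff=8 [FAIL (|-1-7|=8 > 1)], height=8
  node 2: h_left=-1, h_right=8, diff=9 [FAIL (|-1-8|=9 > 1)], height=9
Node 29 violates the condition: |-1 - 1| = 2 > 1.
Result: Not balanced


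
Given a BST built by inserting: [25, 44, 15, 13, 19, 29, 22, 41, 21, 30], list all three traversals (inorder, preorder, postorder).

Tree insertion order: [25, 44, 15, 13, 19, 29, 22, 41, 21, 30]
Tree (level-order array): [25, 15, 44, 13, 19, 29, None, None, None, None, 22, None, 41, 21, None, 30]
Inorder (L, root, R): [13, 15, 19, 21, 22, 25, 29, 30, 41, 44]
Preorder (root, L, R): [25, 15, 13, 19, 22, 21, 44, 29, 41, 30]
Postorder (L, R, root): [13, 21, 22, 19, 15, 30, 41, 29, 44, 25]


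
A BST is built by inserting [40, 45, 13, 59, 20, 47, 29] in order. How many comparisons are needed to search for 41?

Search path for 41: 40 -> 45
Found: False
Comparisons: 2


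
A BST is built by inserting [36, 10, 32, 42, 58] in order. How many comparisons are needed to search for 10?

Search path for 10: 36 -> 10
Found: True
Comparisons: 2


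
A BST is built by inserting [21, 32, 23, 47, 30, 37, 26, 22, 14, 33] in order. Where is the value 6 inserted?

Starting tree (level order): [21, 14, 32, None, None, 23, 47, 22, 30, 37, None, None, None, 26, None, 33]
Insertion path: 21 -> 14
Result: insert 6 as left child of 14
Final tree (level order): [21, 14, 32, 6, None, 23, 47, None, None, 22, 30, 37, None, None, None, 26, None, 33]


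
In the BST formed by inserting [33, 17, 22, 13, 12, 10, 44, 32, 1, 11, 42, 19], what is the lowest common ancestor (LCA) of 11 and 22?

Tree insertion order: [33, 17, 22, 13, 12, 10, 44, 32, 1, 11, 42, 19]
Tree (level-order array): [33, 17, 44, 13, 22, 42, None, 12, None, 19, 32, None, None, 10, None, None, None, None, None, 1, 11]
In a BST, the LCA of p=11, q=22 is the first node v on the
root-to-leaf path with p <= v <= q (go left if both < v, right if both > v).
Walk from root:
  at 33: both 11 and 22 < 33, go left
  at 17: 11 <= 17 <= 22, this is the LCA
LCA = 17


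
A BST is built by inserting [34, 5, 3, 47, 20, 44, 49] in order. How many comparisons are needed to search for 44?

Search path for 44: 34 -> 47 -> 44
Found: True
Comparisons: 3


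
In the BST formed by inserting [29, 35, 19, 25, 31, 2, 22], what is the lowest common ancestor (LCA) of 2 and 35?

Tree insertion order: [29, 35, 19, 25, 31, 2, 22]
Tree (level-order array): [29, 19, 35, 2, 25, 31, None, None, None, 22]
In a BST, the LCA of p=2, q=35 is the first node v on the
root-to-leaf path with p <= v <= q (go left if both < v, right if both > v).
Walk from root:
  at 29: 2 <= 29 <= 35, this is the LCA
LCA = 29


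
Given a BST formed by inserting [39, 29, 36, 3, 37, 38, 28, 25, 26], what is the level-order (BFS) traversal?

Tree insertion order: [39, 29, 36, 3, 37, 38, 28, 25, 26]
Tree (level-order array): [39, 29, None, 3, 36, None, 28, None, 37, 25, None, None, 38, None, 26]
BFS from the root, enqueuing left then right child of each popped node:
  queue [39] -> pop 39, enqueue [29], visited so far: [39]
  queue [29] -> pop 29, enqueue [3, 36], visited so far: [39, 29]
  queue [3, 36] -> pop 3, enqueue [28], visited so far: [39, 29, 3]
  queue [36, 28] -> pop 36, enqueue [37], visited so far: [39, 29, 3, 36]
  queue [28, 37] -> pop 28, enqueue [25], visited so far: [39, 29, 3, 36, 28]
  queue [37, 25] -> pop 37, enqueue [38], visited so far: [39, 29, 3, 36, 28, 37]
  queue [25, 38] -> pop 25, enqueue [26], visited so far: [39, 29, 3, 36, 28, 37, 25]
  queue [38, 26] -> pop 38, enqueue [none], visited so far: [39, 29, 3, 36, 28, 37, 25, 38]
  queue [26] -> pop 26, enqueue [none], visited so far: [39, 29, 3, 36, 28, 37, 25, 38, 26]
Result: [39, 29, 3, 36, 28, 37, 25, 38, 26]


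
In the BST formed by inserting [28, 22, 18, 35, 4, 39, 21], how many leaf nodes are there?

Tree built from: [28, 22, 18, 35, 4, 39, 21]
Tree (level-order array): [28, 22, 35, 18, None, None, 39, 4, 21]
Rule: A leaf has 0 children.
Per-node child counts:
  node 28: 2 child(ren)
  node 22: 1 child(ren)
  node 18: 2 child(ren)
  node 4: 0 child(ren)
  node 21: 0 child(ren)
  node 35: 1 child(ren)
  node 39: 0 child(ren)
Matching nodes: [4, 21, 39]
Count of leaf nodes: 3


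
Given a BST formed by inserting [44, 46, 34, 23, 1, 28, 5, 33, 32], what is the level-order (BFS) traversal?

Tree insertion order: [44, 46, 34, 23, 1, 28, 5, 33, 32]
Tree (level-order array): [44, 34, 46, 23, None, None, None, 1, 28, None, 5, None, 33, None, None, 32]
BFS from the root, enqueuing left then right child of each popped node:
  queue [44] -> pop 44, enqueue [34, 46], visited so far: [44]
  queue [34, 46] -> pop 34, enqueue [23], visited so far: [44, 34]
  queue [46, 23] -> pop 46, enqueue [none], visited so far: [44, 34, 46]
  queue [23] -> pop 23, enqueue [1, 28], visited so far: [44, 34, 46, 23]
  queue [1, 28] -> pop 1, enqueue [5], visited so far: [44, 34, 46, 23, 1]
  queue [28, 5] -> pop 28, enqueue [33], visited so far: [44, 34, 46, 23, 1, 28]
  queue [5, 33] -> pop 5, enqueue [none], visited so far: [44, 34, 46, 23, 1, 28, 5]
  queue [33] -> pop 33, enqueue [32], visited so far: [44, 34, 46, 23, 1, 28, 5, 33]
  queue [32] -> pop 32, enqueue [none], visited so far: [44, 34, 46, 23, 1, 28, 5, 33, 32]
Result: [44, 34, 46, 23, 1, 28, 5, 33, 32]


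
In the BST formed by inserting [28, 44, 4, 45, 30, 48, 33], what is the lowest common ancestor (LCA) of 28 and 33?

Tree insertion order: [28, 44, 4, 45, 30, 48, 33]
Tree (level-order array): [28, 4, 44, None, None, 30, 45, None, 33, None, 48]
In a BST, the LCA of p=28, q=33 is the first node v on the
root-to-leaf path with p <= v <= q (go left if both < v, right if both > v).
Walk from root:
  at 28: 28 <= 28 <= 33, this is the LCA
LCA = 28


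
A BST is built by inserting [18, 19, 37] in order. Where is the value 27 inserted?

Starting tree (level order): [18, None, 19, None, 37]
Insertion path: 18 -> 19 -> 37
Result: insert 27 as left child of 37
Final tree (level order): [18, None, 19, None, 37, 27]


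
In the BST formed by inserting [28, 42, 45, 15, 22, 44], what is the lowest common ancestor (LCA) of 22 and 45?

Tree insertion order: [28, 42, 45, 15, 22, 44]
Tree (level-order array): [28, 15, 42, None, 22, None, 45, None, None, 44]
In a BST, the LCA of p=22, q=45 is the first node v on the
root-to-leaf path with p <= v <= q (go left if both < v, right if both > v).
Walk from root:
  at 28: 22 <= 28 <= 45, this is the LCA
LCA = 28


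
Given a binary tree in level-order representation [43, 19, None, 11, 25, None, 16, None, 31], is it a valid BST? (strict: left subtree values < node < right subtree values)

Level-order array: [43, 19, None, 11, 25, None, 16, None, 31]
Validate using subtree bounds (lo, hi): at each node, require lo < value < hi,
then recurse left with hi=value and right with lo=value.
Preorder trace (stopping at first violation):
  at node 43 with bounds (-inf, +inf): OK
  at node 19 with bounds (-inf, 43): OK
  at node 11 with bounds (-inf, 19): OK
  at node 16 with bounds (11, 19): OK
  at node 25 with bounds (19, 43): OK
  at node 31 with bounds (25, 43): OK
No violation found at any node.
Result: Valid BST


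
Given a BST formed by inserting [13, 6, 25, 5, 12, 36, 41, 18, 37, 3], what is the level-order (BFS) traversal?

Tree insertion order: [13, 6, 25, 5, 12, 36, 41, 18, 37, 3]
Tree (level-order array): [13, 6, 25, 5, 12, 18, 36, 3, None, None, None, None, None, None, 41, None, None, 37]
BFS from the root, enqueuing left then right child of each popped node:
  queue [13] -> pop 13, enqueue [6, 25], visited so far: [13]
  queue [6, 25] -> pop 6, enqueue [5, 12], visited so far: [13, 6]
  queue [25, 5, 12] -> pop 25, enqueue [18, 36], visited so far: [13, 6, 25]
  queue [5, 12, 18, 36] -> pop 5, enqueue [3], visited so far: [13, 6, 25, 5]
  queue [12, 18, 36, 3] -> pop 12, enqueue [none], visited so far: [13, 6, 25, 5, 12]
  queue [18, 36, 3] -> pop 18, enqueue [none], visited so far: [13, 6, 25, 5, 12, 18]
  queue [36, 3] -> pop 36, enqueue [41], visited so far: [13, 6, 25, 5, 12, 18, 36]
  queue [3, 41] -> pop 3, enqueue [none], visited so far: [13, 6, 25, 5, 12, 18, 36, 3]
  queue [41] -> pop 41, enqueue [37], visited so far: [13, 6, 25, 5, 12, 18, 36, 3, 41]
  queue [37] -> pop 37, enqueue [none], visited so far: [13, 6, 25, 5, 12, 18, 36, 3, 41, 37]
Result: [13, 6, 25, 5, 12, 18, 36, 3, 41, 37]


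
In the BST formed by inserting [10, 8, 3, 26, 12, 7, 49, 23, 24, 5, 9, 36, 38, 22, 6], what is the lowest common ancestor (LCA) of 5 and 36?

Tree insertion order: [10, 8, 3, 26, 12, 7, 49, 23, 24, 5, 9, 36, 38, 22, 6]
Tree (level-order array): [10, 8, 26, 3, 9, 12, 49, None, 7, None, None, None, 23, 36, None, 5, None, 22, 24, None, 38, None, 6]
In a BST, the LCA of p=5, q=36 is the first node v on the
root-to-leaf path with p <= v <= q (go left if both < v, right if both > v).
Walk from root:
  at 10: 5 <= 10 <= 36, this is the LCA
LCA = 10


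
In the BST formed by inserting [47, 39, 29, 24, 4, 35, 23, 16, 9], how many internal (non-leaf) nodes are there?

Tree built from: [47, 39, 29, 24, 4, 35, 23, 16, 9]
Tree (level-order array): [47, 39, None, 29, None, 24, 35, 4, None, None, None, None, 23, 16, None, 9]
Rule: An internal node has at least one child.
Per-node child counts:
  node 47: 1 child(ren)
  node 39: 1 child(ren)
  node 29: 2 child(ren)
  node 24: 1 child(ren)
  node 4: 1 child(ren)
  node 23: 1 child(ren)
  node 16: 1 child(ren)
  node 9: 0 child(ren)
  node 35: 0 child(ren)
Matching nodes: [47, 39, 29, 24, 4, 23, 16]
Count of internal (non-leaf) nodes: 7


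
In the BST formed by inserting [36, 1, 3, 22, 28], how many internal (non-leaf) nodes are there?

Tree built from: [36, 1, 3, 22, 28]
Tree (level-order array): [36, 1, None, None, 3, None, 22, None, 28]
Rule: An internal node has at least one child.
Per-node child counts:
  node 36: 1 child(ren)
  node 1: 1 child(ren)
  node 3: 1 child(ren)
  node 22: 1 child(ren)
  node 28: 0 child(ren)
Matching nodes: [36, 1, 3, 22]
Count of internal (non-leaf) nodes: 4


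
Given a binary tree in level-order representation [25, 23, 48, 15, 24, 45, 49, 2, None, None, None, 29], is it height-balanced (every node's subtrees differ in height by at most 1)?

Tree (level-order array): [25, 23, 48, 15, 24, 45, 49, 2, None, None, None, 29]
Definition: a tree is height-balanced if, at every node, |h(left) - h(right)| <= 1 (empty subtree has height -1).
Bottom-up per-node check:
  node 2: h_left=-1, h_right=-1, diff=0 [OK], height=0
  node 15: h_left=0, h_right=-1, diff=1 [OK], height=1
  node 24: h_left=-1, h_right=-1, diff=0 [OK], height=0
  node 23: h_left=1, h_right=0, diff=1 [OK], height=2
  node 29: h_left=-1, h_right=-1, diff=0 [OK], height=0
  node 45: h_left=0, h_right=-1, diff=1 [OK], height=1
  node 49: h_left=-1, h_right=-1, diff=0 [OK], height=0
  node 48: h_left=1, h_right=0, diff=1 [OK], height=2
  node 25: h_left=2, h_right=2, diff=0 [OK], height=3
All nodes satisfy the balance condition.
Result: Balanced


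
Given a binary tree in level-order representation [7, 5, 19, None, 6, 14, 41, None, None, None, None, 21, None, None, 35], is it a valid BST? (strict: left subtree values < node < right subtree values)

Level-order array: [7, 5, 19, None, 6, 14, 41, None, None, None, None, 21, None, None, 35]
Validate using subtree bounds (lo, hi): at each node, require lo < value < hi,
then recurse left with hi=value and right with lo=value.
Preorder trace (stopping at first violation):
  at node 7 with bounds (-inf, +inf): OK
  at node 5 with bounds (-inf, 7): OK
  at node 6 with bounds (5, 7): OK
  at node 19 with bounds (7, +inf): OK
  at node 14 with bounds (7, 19): OK
  at node 41 with bounds (19, +inf): OK
  at node 21 with bounds (19, 41): OK
  at node 35 with bounds (21, 41): OK
No violation found at any node.
Result: Valid BST


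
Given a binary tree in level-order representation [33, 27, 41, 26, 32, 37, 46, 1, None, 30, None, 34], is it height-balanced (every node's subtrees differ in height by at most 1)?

Tree (level-order array): [33, 27, 41, 26, 32, 37, 46, 1, None, 30, None, 34]
Definition: a tree is height-balanced if, at every node, |h(left) - h(right)| <= 1 (empty subtree has height -1).
Bottom-up per-node check:
  node 1: h_left=-1, h_right=-1, diff=0 [OK], height=0
  node 26: h_left=0, h_right=-1, diff=1 [OK], height=1
  node 30: h_left=-1, h_right=-1, diff=0 [OK], height=0
  node 32: h_left=0, h_right=-1, diff=1 [OK], height=1
  node 27: h_left=1, h_right=1, diff=0 [OK], height=2
  node 34: h_left=-1, h_right=-1, diff=0 [OK], height=0
  node 37: h_left=0, h_right=-1, diff=1 [OK], height=1
  node 46: h_left=-1, h_right=-1, diff=0 [OK], height=0
  node 41: h_left=1, h_right=0, diff=1 [OK], height=2
  node 33: h_left=2, h_right=2, diff=0 [OK], height=3
All nodes satisfy the balance condition.
Result: Balanced


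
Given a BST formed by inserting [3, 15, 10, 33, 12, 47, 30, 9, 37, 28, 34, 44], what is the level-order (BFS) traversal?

Tree insertion order: [3, 15, 10, 33, 12, 47, 30, 9, 37, 28, 34, 44]
Tree (level-order array): [3, None, 15, 10, 33, 9, 12, 30, 47, None, None, None, None, 28, None, 37, None, None, None, 34, 44]
BFS from the root, enqueuing left then right child of each popped node:
  queue [3] -> pop 3, enqueue [15], visited so far: [3]
  queue [15] -> pop 15, enqueue [10, 33], visited so far: [3, 15]
  queue [10, 33] -> pop 10, enqueue [9, 12], visited so far: [3, 15, 10]
  queue [33, 9, 12] -> pop 33, enqueue [30, 47], visited so far: [3, 15, 10, 33]
  queue [9, 12, 30, 47] -> pop 9, enqueue [none], visited so far: [3, 15, 10, 33, 9]
  queue [12, 30, 47] -> pop 12, enqueue [none], visited so far: [3, 15, 10, 33, 9, 12]
  queue [30, 47] -> pop 30, enqueue [28], visited so far: [3, 15, 10, 33, 9, 12, 30]
  queue [47, 28] -> pop 47, enqueue [37], visited so far: [3, 15, 10, 33, 9, 12, 30, 47]
  queue [28, 37] -> pop 28, enqueue [none], visited so far: [3, 15, 10, 33, 9, 12, 30, 47, 28]
  queue [37] -> pop 37, enqueue [34, 44], visited so far: [3, 15, 10, 33, 9, 12, 30, 47, 28, 37]
  queue [34, 44] -> pop 34, enqueue [none], visited so far: [3, 15, 10, 33, 9, 12, 30, 47, 28, 37, 34]
  queue [44] -> pop 44, enqueue [none], visited so far: [3, 15, 10, 33, 9, 12, 30, 47, 28, 37, 34, 44]
Result: [3, 15, 10, 33, 9, 12, 30, 47, 28, 37, 34, 44]


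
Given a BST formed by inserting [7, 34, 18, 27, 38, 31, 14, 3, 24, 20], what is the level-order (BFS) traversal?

Tree insertion order: [7, 34, 18, 27, 38, 31, 14, 3, 24, 20]
Tree (level-order array): [7, 3, 34, None, None, 18, 38, 14, 27, None, None, None, None, 24, 31, 20]
BFS from the root, enqueuing left then right child of each popped node:
  queue [7] -> pop 7, enqueue [3, 34], visited so far: [7]
  queue [3, 34] -> pop 3, enqueue [none], visited so far: [7, 3]
  queue [34] -> pop 34, enqueue [18, 38], visited so far: [7, 3, 34]
  queue [18, 38] -> pop 18, enqueue [14, 27], visited so far: [7, 3, 34, 18]
  queue [38, 14, 27] -> pop 38, enqueue [none], visited so far: [7, 3, 34, 18, 38]
  queue [14, 27] -> pop 14, enqueue [none], visited so far: [7, 3, 34, 18, 38, 14]
  queue [27] -> pop 27, enqueue [24, 31], visited so far: [7, 3, 34, 18, 38, 14, 27]
  queue [24, 31] -> pop 24, enqueue [20], visited so far: [7, 3, 34, 18, 38, 14, 27, 24]
  queue [31, 20] -> pop 31, enqueue [none], visited so far: [7, 3, 34, 18, 38, 14, 27, 24, 31]
  queue [20] -> pop 20, enqueue [none], visited so far: [7, 3, 34, 18, 38, 14, 27, 24, 31, 20]
Result: [7, 3, 34, 18, 38, 14, 27, 24, 31, 20]


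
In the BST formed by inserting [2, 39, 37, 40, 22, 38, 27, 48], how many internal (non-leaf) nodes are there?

Tree built from: [2, 39, 37, 40, 22, 38, 27, 48]
Tree (level-order array): [2, None, 39, 37, 40, 22, 38, None, 48, None, 27]
Rule: An internal node has at least one child.
Per-node child counts:
  node 2: 1 child(ren)
  node 39: 2 child(ren)
  node 37: 2 child(ren)
  node 22: 1 child(ren)
  node 27: 0 child(ren)
  node 38: 0 child(ren)
  node 40: 1 child(ren)
  node 48: 0 child(ren)
Matching nodes: [2, 39, 37, 22, 40]
Count of internal (non-leaf) nodes: 5


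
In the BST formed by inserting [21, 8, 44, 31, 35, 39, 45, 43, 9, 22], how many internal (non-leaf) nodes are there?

Tree built from: [21, 8, 44, 31, 35, 39, 45, 43, 9, 22]
Tree (level-order array): [21, 8, 44, None, 9, 31, 45, None, None, 22, 35, None, None, None, None, None, 39, None, 43]
Rule: An internal node has at least one child.
Per-node child counts:
  node 21: 2 child(ren)
  node 8: 1 child(ren)
  node 9: 0 child(ren)
  node 44: 2 child(ren)
  node 31: 2 child(ren)
  node 22: 0 child(ren)
  node 35: 1 child(ren)
  node 39: 1 child(ren)
  node 43: 0 child(ren)
  node 45: 0 child(ren)
Matching nodes: [21, 8, 44, 31, 35, 39]
Count of internal (non-leaf) nodes: 6


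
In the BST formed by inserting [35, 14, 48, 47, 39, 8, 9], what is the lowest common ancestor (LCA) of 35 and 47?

Tree insertion order: [35, 14, 48, 47, 39, 8, 9]
Tree (level-order array): [35, 14, 48, 8, None, 47, None, None, 9, 39]
In a BST, the LCA of p=35, q=47 is the first node v on the
root-to-leaf path with p <= v <= q (go left if both < v, right if both > v).
Walk from root:
  at 35: 35 <= 35 <= 47, this is the LCA
LCA = 35


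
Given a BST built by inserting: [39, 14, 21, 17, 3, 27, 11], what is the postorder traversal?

Tree insertion order: [39, 14, 21, 17, 3, 27, 11]
Tree (level-order array): [39, 14, None, 3, 21, None, 11, 17, 27]
Postorder traversal: [11, 3, 17, 27, 21, 14, 39]


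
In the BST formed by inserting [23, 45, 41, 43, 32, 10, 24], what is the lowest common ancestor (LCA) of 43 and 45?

Tree insertion order: [23, 45, 41, 43, 32, 10, 24]
Tree (level-order array): [23, 10, 45, None, None, 41, None, 32, 43, 24]
In a BST, the LCA of p=43, q=45 is the first node v on the
root-to-leaf path with p <= v <= q (go left if both < v, right if both > v).
Walk from root:
  at 23: both 43 and 45 > 23, go right
  at 45: 43 <= 45 <= 45, this is the LCA
LCA = 45


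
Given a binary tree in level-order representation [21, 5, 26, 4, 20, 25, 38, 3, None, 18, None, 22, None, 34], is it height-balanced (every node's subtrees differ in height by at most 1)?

Tree (level-order array): [21, 5, 26, 4, 20, 25, 38, 3, None, 18, None, 22, None, 34]
Definition: a tree is height-balanced if, at every node, |h(left) - h(right)| <= 1 (empty subtree has height -1).
Bottom-up per-node check:
  node 3: h_left=-1, h_right=-1, diff=0 [OK], height=0
  node 4: h_left=0, h_right=-1, diff=1 [OK], height=1
  node 18: h_left=-1, h_right=-1, diff=0 [OK], height=0
  node 20: h_left=0, h_right=-1, diff=1 [OK], height=1
  node 5: h_left=1, h_right=1, diff=0 [OK], height=2
  node 22: h_left=-1, h_right=-1, diff=0 [OK], height=0
  node 25: h_left=0, h_right=-1, diff=1 [OK], height=1
  node 34: h_left=-1, h_right=-1, diff=0 [OK], height=0
  node 38: h_left=0, h_right=-1, diff=1 [OK], height=1
  node 26: h_left=1, h_right=1, diff=0 [OK], height=2
  node 21: h_left=2, h_right=2, diff=0 [OK], height=3
All nodes satisfy the balance condition.
Result: Balanced


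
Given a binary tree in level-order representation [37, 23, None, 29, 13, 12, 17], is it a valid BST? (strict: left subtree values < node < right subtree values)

Level-order array: [37, 23, None, 29, 13, 12, 17]
Validate using subtree bounds (lo, hi): at each node, require lo < value < hi,
then recurse left with hi=value and right with lo=value.
Preorder trace (stopping at first violation):
  at node 37 with bounds (-inf, +inf): OK
  at node 23 with bounds (-inf, 37): OK
  at node 29 with bounds (-inf, 23): VIOLATION
Node 29 violates its bound: not (-inf < 29 < 23).
Result: Not a valid BST


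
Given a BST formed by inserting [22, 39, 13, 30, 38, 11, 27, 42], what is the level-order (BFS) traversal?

Tree insertion order: [22, 39, 13, 30, 38, 11, 27, 42]
Tree (level-order array): [22, 13, 39, 11, None, 30, 42, None, None, 27, 38]
BFS from the root, enqueuing left then right child of each popped node:
  queue [22] -> pop 22, enqueue [13, 39], visited so far: [22]
  queue [13, 39] -> pop 13, enqueue [11], visited so far: [22, 13]
  queue [39, 11] -> pop 39, enqueue [30, 42], visited so far: [22, 13, 39]
  queue [11, 30, 42] -> pop 11, enqueue [none], visited so far: [22, 13, 39, 11]
  queue [30, 42] -> pop 30, enqueue [27, 38], visited so far: [22, 13, 39, 11, 30]
  queue [42, 27, 38] -> pop 42, enqueue [none], visited so far: [22, 13, 39, 11, 30, 42]
  queue [27, 38] -> pop 27, enqueue [none], visited so far: [22, 13, 39, 11, 30, 42, 27]
  queue [38] -> pop 38, enqueue [none], visited so far: [22, 13, 39, 11, 30, 42, 27, 38]
Result: [22, 13, 39, 11, 30, 42, 27, 38]


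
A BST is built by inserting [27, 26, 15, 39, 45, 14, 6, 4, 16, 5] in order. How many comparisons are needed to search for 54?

Search path for 54: 27 -> 39 -> 45
Found: False
Comparisons: 3


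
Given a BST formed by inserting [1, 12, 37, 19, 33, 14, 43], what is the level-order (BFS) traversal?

Tree insertion order: [1, 12, 37, 19, 33, 14, 43]
Tree (level-order array): [1, None, 12, None, 37, 19, 43, 14, 33]
BFS from the root, enqueuing left then right child of each popped node:
  queue [1] -> pop 1, enqueue [12], visited so far: [1]
  queue [12] -> pop 12, enqueue [37], visited so far: [1, 12]
  queue [37] -> pop 37, enqueue [19, 43], visited so far: [1, 12, 37]
  queue [19, 43] -> pop 19, enqueue [14, 33], visited so far: [1, 12, 37, 19]
  queue [43, 14, 33] -> pop 43, enqueue [none], visited so far: [1, 12, 37, 19, 43]
  queue [14, 33] -> pop 14, enqueue [none], visited so far: [1, 12, 37, 19, 43, 14]
  queue [33] -> pop 33, enqueue [none], visited so far: [1, 12, 37, 19, 43, 14, 33]
Result: [1, 12, 37, 19, 43, 14, 33]


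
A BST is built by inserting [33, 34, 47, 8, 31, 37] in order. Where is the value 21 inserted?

Starting tree (level order): [33, 8, 34, None, 31, None, 47, None, None, 37]
Insertion path: 33 -> 8 -> 31
Result: insert 21 as left child of 31
Final tree (level order): [33, 8, 34, None, 31, None, 47, 21, None, 37]


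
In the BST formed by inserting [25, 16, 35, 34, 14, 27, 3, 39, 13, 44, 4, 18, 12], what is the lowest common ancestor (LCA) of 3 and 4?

Tree insertion order: [25, 16, 35, 34, 14, 27, 3, 39, 13, 44, 4, 18, 12]
Tree (level-order array): [25, 16, 35, 14, 18, 34, 39, 3, None, None, None, 27, None, None, 44, None, 13, None, None, None, None, 4, None, None, 12]
In a BST, the LCA of p=3, q=4 is the first node v on the
root-to-leaf path with p <= v <= q (go left if both < v, right if both > v).
Walk from root:
  at 25: both 3 and 4 < 25, go left
  at 16: both 3 and 4 < 16, go left
  at 14: both 3 and 4 < 14, go left
  at 3: 3 <= 3 <= 4, this is the LCA
LCA = 3


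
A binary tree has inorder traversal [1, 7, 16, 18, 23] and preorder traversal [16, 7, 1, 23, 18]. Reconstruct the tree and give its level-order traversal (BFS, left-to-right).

Inorder:  [1, 7, 16, 18, 23]
Preorder: [16, 7, 1, 23, 18]
Algorithm: preorder visits root first, so consume preorder in order;
for each root, split the current inorder slice at that value into
left-subtree inorder and right-subtree inorder, then recurse.
Recursive splits:
  root=16; inorder splits into left=[1, 7], right=[18, 23]
  root=7; inorder splits into left=[1], right=[]
  root=1; inorder splits into left=[], right=[]
  root=23; inorder splits into left=[18], right=[]
  root=18; inorder splits into left=[], right=[]
Reconstructed level-order: [16, 7, 23, 1, 18]


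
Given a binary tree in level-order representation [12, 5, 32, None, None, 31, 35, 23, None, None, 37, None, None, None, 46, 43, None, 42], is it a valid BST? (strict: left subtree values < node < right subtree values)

Level-order array: [12, 5, 32, None, None, 31, 35, 23, None, None, 37, None, None, None, 46, 43, None, 42]
Validate using subtree bounds (lo, hi): at each node, require lo < value < hi,
then recurse left with hi=value and right with lo=value.
Preorder trace (stopping at first violation):
  at node 12 with bounds (-inf, +inf): OK
  at node 5 with bounds (-inf, 12): OK
  at node 32 with bounds (12, +inf): OK
  at node 31 with bounds (12, 32): OK
  at node 23 with bounds (12, 31): OK
  at node 35 with bounds (32, +inf): OK
  at node 37 with bounds (35, +inf): OK
  at node 46 with bounds (37, +inf): OK
  at node 43 with bounds (37, 46): OK
  at node 42 with bounds (37, 43): OK
No violation found at any node.
Result: Valid BST


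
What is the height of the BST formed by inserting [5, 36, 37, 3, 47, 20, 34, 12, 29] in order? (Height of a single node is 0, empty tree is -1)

Insertion order: [5, 36, 37, 3, 47, 20, 34, 12, 29]
Tree (level-order array): [5, 3, 36, None, None, 20, 37, 12, 34, None, 47, None, None, 29]
Compute height bottom-up (empty subtree = -1):
  height(3) = 1 + max(-1, -1) = 0
  height(12) = 1 + max(-1, -1) = 0
  height(29) = 1 + max(-1, -1) = 0
  height(34) = 1 + max(0, -1) = 1
  height(20) = 1 + max(0, 1) = 2
  height(47) = 1 + max(-1, -1) = 0
  height(37) = 1 + max(-1, 0) = 1
  height(36) = 1 + max(2, 1) = 3
  height(5) = 1 + max(0, 3) = 4
Height = 4


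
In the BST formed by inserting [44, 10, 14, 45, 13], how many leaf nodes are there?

Tree built from: [44, 10, 14, 45, 13]
Tree (level-order array): [44, 10, 45, None, 14, None, None, 13]
Rule: A leaf has 0 children.
Per-node child counts:
  node 44: 2 child(ren)
  node 10: 1 child(ren)
  node 14: 1 child(ren)
  node 13: 0 child(ren)
  node 45: 0 child(ren)
Matching nodes: [13, 45]
Count of leaf nodes: 2


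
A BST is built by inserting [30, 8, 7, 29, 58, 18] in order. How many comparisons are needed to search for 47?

Search path for 47: 30 -> 58
Found: False
Comparisons: 2


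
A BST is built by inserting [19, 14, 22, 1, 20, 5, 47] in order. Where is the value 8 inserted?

Starting tree (level order): [19, 14, 22, 1, None, 20, 47, None, 5]
Insertion path: 19 -> 14 -> 1 -> 5
Result: insert 8 as right child of 5
Final tree (level order): [19, 14, 22, 1, None, 20, 47, None, 5, None, None, None, None, None, 8]


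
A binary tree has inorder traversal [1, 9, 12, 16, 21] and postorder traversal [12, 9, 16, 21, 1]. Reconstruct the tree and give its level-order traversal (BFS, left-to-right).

Inorder:   [1, 9, 12, 16, 21]
Postorder: [12, 9, 16, 21, 1]
Algorithm: postorder visits root last, so walk postorder right-to-left;
each value is the root of the current inorder slice — split it at that
value, recurse on the right subtree first, then the left.
Recursive splits:
  root=1; inorder splits into left=[], right=[9, 12, 16, 21]
  root=21; inorder splits into left=[9, 12, 16], right=[]
  root=16; inorder splits into left=[9, 12], right=[]
  root=9; inorder splits into left=[], right=[12]
  root=12; inorder splits into left=[], right=[]
Reconstructed level-order: [1, 21, 16, 9, 12]


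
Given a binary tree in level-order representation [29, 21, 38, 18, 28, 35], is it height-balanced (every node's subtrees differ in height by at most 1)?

Tree (level-order array): [29, 21, 38, 18, 28, 35]
Definition: a tree is height-balanced if, at every node, |h(left) - h(right)| <= 1 (empty subtree has height -1).
Bottom-up per-node check:
  node 18: h_left=-1, h_right=-1, diff=0 [OK], height=0
  node 28: h_left=-1, h_right=-1, diff=0 [OK], height=0
  node 21: h_left=0, h_right=0, diff=0 [OK], height=1
  node 35: h_left=-1, h_right=-1, diff=0 [OK], height=0
  node 38: h_left=0, h_right=-1, diff=1 [OK], height=1
  node 29: h_left=1, h_right=1, diff=0 [OK], height=2
All nodes satisfy the balance condition.
Result: Balanced


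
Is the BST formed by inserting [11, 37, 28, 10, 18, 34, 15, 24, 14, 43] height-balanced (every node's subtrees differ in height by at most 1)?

Tree (level-order array): [11, 10, 37, None, None, 28, 43, 18, 34, None, None, 15, 24, None, None, 14]
Definition: a tree is height-balanced if, at every node, |h(left) - h(right)| <= 1 (empty subtree has height -1).
Bottom-up per-node check:
  node 10: h_left=-1, h_right=-1, diff=0 [OK], height=0
  node 14: h_left=-1, h_right=-1, diff=0 [OK], height=0
  node 15: h_left=0, h_right=-1, diff=1 [OK], height=1
  node 24: h_left=-1, h_right=-1, diff=0 [OK], height=0
  node 18: h_left=1, h_right=0, diff=1 [OK], height=2
  node 34: h_left=-1, h_right=-1, diff=0 [OK], height=0
  node 28: h_left=2, h_right=0, diff=2 [FAIL (|2-0|=2 > 1)], height=3
  node 43: h_left=-1, h_right=-1, diff=0 [OK], height=0
  node 37: h_left=3, h_right=0, diff=3 [FAIL (|3-0|=3 > 1)], height=4
  node 11: h_left=0, h_right=4, diff=4 [FAIL (|0-4|=4 > 1)], height=5
Node 28 violates the condition: |2 - 0| = 2 > 1.
Result: Not balanced


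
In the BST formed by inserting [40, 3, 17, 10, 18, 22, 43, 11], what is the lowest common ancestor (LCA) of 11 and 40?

Tree insertion order: [40, 3, 17, 10, 18, 22, 43, 11]
Tree (level-order array): [40, 3, 43, None, 17, None, None, 10, 18, None, 11, None, 22]
In a BST, the LCA of p=11, q=40 is the first node v on the
root-to-leaf path with p <= v <= q (go left if both < v, right if both > v).
Walk from root:
  at 40: 11 <= 40 <= 40, this is the LCA
LCA = 40


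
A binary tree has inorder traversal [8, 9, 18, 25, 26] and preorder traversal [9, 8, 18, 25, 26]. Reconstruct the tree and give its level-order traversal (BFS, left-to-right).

Inorder:  [8, 9, 18, 25, 26]
Preorder: [9, 8, 18, 25, 26]
Algorithm: preorder visits root first, so consume preorder in order;
for each root, split the current inorder slice at that value into
left-subtree inorder and right-subtree inorder, then recurse.
Recursive splits:
  root=9; inorder splits into left=[8], right=[18, 25, 26]
  root=8; inorder splits into left=[], right=[]
  root=18; inorder splits into left=[], right=[25, 26]
  root=25; inorder splits into left=[], right=[26]
  root=26; inorder splits into left=[], right=[]
Reconstructed level-order: [9, 8, 18, 25, 26]


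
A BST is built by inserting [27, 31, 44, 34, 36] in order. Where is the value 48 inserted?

Starting tree (level order): [27, None, 31, None, 44, 34, None, None, 36]
Insertion path: 27 -> 31 -> 44
Result: insert 48 as right child of 44
Final tree (level order): [27, None, 31, None, 44, 34, 48, None, 36]


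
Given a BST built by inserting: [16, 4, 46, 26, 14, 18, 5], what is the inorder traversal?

Tree insertion order: [16, 4, 46, 26, 14, 18, 5]
Tree (level-order array): [16, 4, 46, None, 14, 26, None, 5, None, 18]
Inorder traversal: [4, 5, 14, 16, 18, 26, 46]


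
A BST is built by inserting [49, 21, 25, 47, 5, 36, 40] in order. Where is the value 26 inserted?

Starting tree (level order): [49, 21, None, 5, 25, None, None, None, 47, 36, None, None, 40]
Insertion path: 49 -> 21 -> 25 -> 47 -> 36
Result: insert 26 as left child of 36
Final tree (level order): [49, 21, None, 5, 25, None, None, None, 47, 36, None, 26, 40]


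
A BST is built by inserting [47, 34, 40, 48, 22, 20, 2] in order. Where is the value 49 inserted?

Starting tree (level order): [47, 34, 48, 22, 40, None, None, 20, None, None, None, 2]
Insertion path: 47 -> 48
Result: insert 49 as right child of 48
Final tree (level order): [47, 34, 48, 22, 40, None, 49, 20, None, None, None, None, None, 2]


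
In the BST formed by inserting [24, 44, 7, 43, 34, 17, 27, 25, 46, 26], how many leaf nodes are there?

Tree built from: [24, 44, 7, 43, 34, 17, 27, 25, 46, 26]
Tree (level-order array): [24, 7, 44, None, 17, 43, 46, None, None, 34, None, None, None, 27, None, 25, None, None, 26]
Rule: A leaf has 0 children.
Per-node child counts:
  node 24: 2 child(ren)
  node 7: 1 child(ren)
  node 17: 0 child(ren)
  node 44: 2 child(ren)
  node 43: 1 child(ren)
  node 34: 1 child(ren)
  node 27: 1 child(ren)
  node 25: 1 child(ren)
  node 26: 0 child(ren)
  node 46: 0 child(ren)
Matching nodes: [17, 26, 46]
Count of leaf nodes: 3
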